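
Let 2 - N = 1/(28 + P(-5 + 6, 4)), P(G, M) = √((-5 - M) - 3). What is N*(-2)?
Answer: (-4*√3 + 55*I)/(√3 - 14*I) ≈ -3.9296 - 0.0087038*I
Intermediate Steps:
P(G, M) = √(-8 - M)
N = 2 - 1/(28 + 2*I*√3) (N = 2 - 1/(28 + √(-8 - 1*4)) = 2 - 1/(28 + √(-8 - 4)) = 2 - 1/(28 + √(-12)) = 2 - 1/(28 + 2*I*√3) ≈ 1.9648 + 0.0043519*I)
N*(-2) = (391/199 + I*√3/398)*(-2) = -782/199 - I*√3/199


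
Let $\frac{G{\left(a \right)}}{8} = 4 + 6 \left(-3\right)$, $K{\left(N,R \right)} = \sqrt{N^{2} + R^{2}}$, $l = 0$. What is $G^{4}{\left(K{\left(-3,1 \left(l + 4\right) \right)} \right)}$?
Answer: $157351936$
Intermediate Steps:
$G{\left(a \right)} = -112$ ($G{\left(a \right)} = 8 \left(4 + 6 \left(-3\right)\right) = 8 \left(4 - 18\right) = 8 \left(-14\right) = -112$)
$G^{4}{\left(K{\left(-3,1 \left(l + 4\right) \right)} \right)} = \left(-112\right)^{4} = 157351936$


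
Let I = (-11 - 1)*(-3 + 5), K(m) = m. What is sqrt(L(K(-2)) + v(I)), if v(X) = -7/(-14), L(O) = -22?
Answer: I*sqrt(86)/2 ≈ 4.6368*I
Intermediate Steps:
I = -24 (I = -12*2 = -24)
v(X) = 1/2 (v(X) = -7*(-1/14) = 1/2)
sqrt(L(K(-2)) + v(I)) = sqrt(-22 + 1/2) = sqrt(-43/2) = I*sqrt(86)/2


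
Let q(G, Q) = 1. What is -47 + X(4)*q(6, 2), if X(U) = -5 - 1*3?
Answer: -55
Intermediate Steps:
X(U) = -8 (X(U) = -5 - 3 = -8)
-47 + X(4)*q(6, 2) = -47 - 8*1 = -47 - 8 = -55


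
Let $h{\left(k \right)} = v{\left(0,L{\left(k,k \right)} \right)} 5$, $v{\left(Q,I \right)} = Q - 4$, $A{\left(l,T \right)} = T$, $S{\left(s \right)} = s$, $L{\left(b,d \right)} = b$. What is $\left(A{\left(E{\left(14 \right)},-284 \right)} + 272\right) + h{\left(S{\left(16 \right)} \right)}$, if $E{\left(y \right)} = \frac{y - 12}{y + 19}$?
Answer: $-32$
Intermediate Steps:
$E{\left(y \right)} = \frac{-12 + y}{19 + y}$
$v{\left(Q,I \right)} = -4 + Q$
$h{\left(k \right)} = -20$ ($h{\left(k \right)} = \left(-4 + 0\right) 5 = \left(-4\right) 5 = -20$)
$\left(A{\left(E{\left(14 \right)},-284 \right)} + 272\right) + h{\left(S{\left(16 \right)} \right)} = \left(-284 + 272\right) - 20 = -12 - 20 = -32$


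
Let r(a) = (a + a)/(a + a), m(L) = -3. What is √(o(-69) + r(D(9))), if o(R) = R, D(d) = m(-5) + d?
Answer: 2*I*√17 ≈ 8.2462*I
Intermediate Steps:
D(d) = -3 + d
r(a) = 1 (r(a) = (2*a)/((2*a)) = (2*a)*(1/(2*a)) = 1)
√(o(-69) + r(D(9))) = √(-69 + 1) = √(-68) = 2*I*√17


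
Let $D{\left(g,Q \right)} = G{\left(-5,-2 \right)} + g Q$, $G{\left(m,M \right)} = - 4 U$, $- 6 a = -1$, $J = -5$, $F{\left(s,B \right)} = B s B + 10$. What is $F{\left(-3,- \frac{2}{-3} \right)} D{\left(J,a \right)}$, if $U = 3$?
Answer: $- \frac{1001}{9} \approx -111.22$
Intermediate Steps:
$F{\left(s,B \right)} = 10 + s B^{2}$ ($F{\left(s,B \right)} = s B^{2} + 10 = 10 + s B^{2}$)
$a = \frac{1}{6}$ ($a = \left(- \frac{1}{6}\right) \left(-1\right) = \frac{1}{6} \approx 0.16667$)
$G{\left(m,M \right)} = -12$ ($G{\left(m,M \right)} = \left(-4\right) 3 = -12$)
$D{\left(g,Q \right)} = -12 + Q g$ ($D{\left(g,Q \right)} = -12 + g Q = -12 + Q g$)
$F{\left(-3,- \frac{2}{-3} \right)} D{\left(J,a \right)} = \left(10 - 3 \left(- \frac{2}{-3}\right)^{2}\right) \left(-12 + \frac{1}{6} \left(-5\right)\right) = \left(10 - 3 \left(\left(-2\right) \left(- \frac{1}{3}\right)\right)^{2}\right) \left(-12 - \frac{5}{6}\right) = \left(10 - 3 \left(\frac{2}{3}\right)^{2}\right) \left(- \frac{77}{6}\right) = \left(10 - \frac{4}{3}\right) \left(- \frac{77}{6}\right) = \frac{26}{3} \left(- \frac{77}{6}\right) = - \frac{1001}{9}$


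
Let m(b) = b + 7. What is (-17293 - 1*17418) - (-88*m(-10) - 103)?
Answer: -34872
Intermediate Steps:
m(b) = 7 + b
(-17293 - 1*17418) - (-88*m(-10) - 103) = (-17293 - 1*17418) - (-88*(7 - 10) - 103) = (-17293 - 17418) - (-88*(-3) - 103) = -34711 - (264 - 103) = -34711 - 1*161 = -34711 - 161 = -34872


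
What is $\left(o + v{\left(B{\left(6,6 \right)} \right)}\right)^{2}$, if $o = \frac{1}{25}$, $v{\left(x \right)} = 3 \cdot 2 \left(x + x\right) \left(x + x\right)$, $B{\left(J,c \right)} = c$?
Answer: $\frac{466603201}{625} \approx 7.4657 \cdot 10^{5}$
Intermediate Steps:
$v{\left(x \right)} = 24 x^{2}$ ($v{\left(x \right)} = 6 \cdot 2 x 2 x = 6 \cdot 4 x^{2} = 24 x^{2}$)
$o = \frac{1}{25} \approx 0.04$
$\left(o + v{\left(B{\left(6,6 \right)} \right)}\right)^{2} = \left(\frac{1}{25} + 24 \cdot 6^{2}\right)^{2} = \left(\frac{1}{25} + 24 \cdot 36\right)^{2} = \left(\frac{1}{25} + 864\right)^{2} = \left(\frac{21601}{25}\right)^{2} = \frac{466603201}{625}$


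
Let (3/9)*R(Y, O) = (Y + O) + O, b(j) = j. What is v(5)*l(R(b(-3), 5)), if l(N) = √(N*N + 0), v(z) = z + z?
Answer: 210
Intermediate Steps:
v(z) = 2*z
R(Y, O) = 3*Y + 6*O (R(Y, O) = 3*((Y + O) + O) = 3*((O + Y) + O) = 3*(Y + 2*O) = 3*Y + 6*O)
l(N) = √(N²) (l(N) = √(N² + 0) = √(N²))
v(5)*l(R(b(-3), 5)) = (2*5)*√((3*(-3) + 6*5)²) = 10*√((-9 + 30)²) = 10*√(21²) = 10*√441 = 10*21 = 210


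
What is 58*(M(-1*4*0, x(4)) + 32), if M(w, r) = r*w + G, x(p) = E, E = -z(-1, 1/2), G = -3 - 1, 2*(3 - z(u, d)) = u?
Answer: 1624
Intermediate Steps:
z(u, d) = 3 - u/2
G = -4
E = -7/2 (E = -(3 - ½*(-1)) = -(3 + ½) = -1*7/2 = -7/2 ≈ -3.5000)
x(p) = -7/2
M(w, r) = -4 + r*w (M(w, r) = r*w - 4 = -4 + r*w)
58*(M(-1*4*0, x(4)) + 32) = 58*((-4 - 7*(-1*4)*0/2) + 32) = 58*((-4 - (-14)*0) + 32) = 58*((-4 - 7/2*0) + 32) = 58*((-4 + 0) + 32) = 58*(-4 + 32) = 58*28 = 1624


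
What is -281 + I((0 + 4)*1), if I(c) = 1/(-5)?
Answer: -1406/5 ≈ -281.20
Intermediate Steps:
I(c) = -⅕
-281 + I((0 + 4)*1) = -281 - ⅕ = -1406/5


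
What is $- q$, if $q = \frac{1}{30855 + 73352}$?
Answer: $- \frac{1}{104207} \approx -9.5963 \cdot 10^{-6}$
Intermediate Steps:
$q = \frac{1}{104207} \approx 9.5963 \cdot 10^{-6}$
$- q = \left(-1\right) \frac{1}{104207} = - \frac{1}{104207}$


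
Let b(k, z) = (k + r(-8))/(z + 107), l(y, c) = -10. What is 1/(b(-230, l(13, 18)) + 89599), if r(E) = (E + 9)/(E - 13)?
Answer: 2037/182508332 ≈ 1.1161e-5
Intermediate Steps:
r(E) = (9 + E)/(-13 + E)
b(k, z) = (-1/21 + k)/(107 + z) (b(k, z) = (k + (9 - 8)/(-13 - 8))/(z + 107) = (k + 1/(-21))/(107 + z) = (k - 1/21*1)/(107 + z) = (k - 1/21)/(107 + z) = (-1/21 + k)/(107 + z))
1/(b(-230, l(13, 18)) + 89599) = 1/((-1/21 - 230)/(107 - 10) + 89599) = 1/(-4831/21/97 + 89599) = 1/((1/97)*(-4831/21) + 89599) = 1/(-4831/2037 + 89599) = 1/(182508332/2037) = 2037/182508332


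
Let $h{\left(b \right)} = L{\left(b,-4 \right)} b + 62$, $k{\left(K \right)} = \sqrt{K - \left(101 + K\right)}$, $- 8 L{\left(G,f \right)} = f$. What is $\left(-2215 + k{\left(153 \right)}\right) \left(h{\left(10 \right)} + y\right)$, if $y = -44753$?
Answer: $98979490 - 44686 i \sqrt{101} \approx 9.8979 \cdot 10^{7} - 4.4909 \cdot 10^{5} i$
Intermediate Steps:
$L{\left(G,f \right)} = - \frac{f}{8}$
$k{\left(K \right)} = i \sqrt{101}$ ($k{\left(K \right)} = \sqrt{-101} = i \sqrt{101}$)
$h{\left(b \right)} = 62 + \frac{b}{2}$ ($h{\left(b \right)} = \left(- \frac{1}{8}\right) \left(-4\right) b + 62 = \frac{b}{2} + 62 = 62 + \frac{b}{2}$)
$\left(-2215 + k{\left(153 \right)}\right) \left(h{\left(10 \right)} + y\right) = \left(-2215 + i \sqrt{101}\right) \left(\left(62 + \frac{1}{2} \cdot 10\right) - 44753\right) = \left(-2215 + i \sqrt{101}\right) \left(\left(62 + 5\right) - 44753\right) = \left(-2215 + i \sqrt{101}\right) \left(67 - 44753\right) = \left(-2215 + i \sqrt{101}\right) \left(-44686\right) = 98979490 - 44686 i \sqrt{101}$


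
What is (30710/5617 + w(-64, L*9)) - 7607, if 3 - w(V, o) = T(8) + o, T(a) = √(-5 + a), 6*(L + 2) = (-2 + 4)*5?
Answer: -42664107/5617 - √3 ≈ -7597.3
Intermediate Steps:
L = -⅓ (L = -2 + ((-2 + 4)*5)/6 = -2 + (2*5)/6 = -2 + (⅙)*10 = -2 + 5/3 = -⅓ ≈ -0.33333)
w(V, o) = 3 - o - √3 (w(V, o) = 3 - (√(-5 + 8) + o) = 3 - (√3 + o) = 3 - (o + √3) = 3 + (-o - √3) = 3 - o - √3)
(30710/5617 + w(-64, L*9)) - 7607 = (30710/5617 + (3 - (-1)*9/3 - √3)) - 7607 = (30710*(1/5617) + (3 - 1*(-3) - √3)) - 7607 = (30710/5617 + (3 + 3 - √3)) - 7607 = (30710/5617 + (6 - √3)) - 7607 = (64412/5617 - √3) - 7607 = -42664107/5617 - √3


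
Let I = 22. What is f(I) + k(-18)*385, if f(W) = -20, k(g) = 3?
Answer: 1135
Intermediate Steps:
f(I) + k(-18)*385 = -20 + 3*385 = -20 + 1155 = 1135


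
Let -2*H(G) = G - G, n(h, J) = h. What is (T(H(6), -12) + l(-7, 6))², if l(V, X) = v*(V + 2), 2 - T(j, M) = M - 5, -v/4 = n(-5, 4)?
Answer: 6561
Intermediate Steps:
H(G) = 0 (H(G) = -(G - G)/2 = -½*0 = 0)
v = 20 (v = -4*(-5) = 20)
T(j, M) = 7 - M (T(j, M) = 2 - (M - 5) = 2 - (-5 + M) = 2 + (5 - M) = 7 - M)
l(V, X) = 40 + 20*V (l(V, X) = 20*(V + 2) = 20*(2 + V) = 40 + 20*V)
(T(H(6), -12) + l(-7, 6))² = ((7 - 1*(-12)) + (40 + 20*(-7)))² = ((7 + 12) + (40 - 140))² = (19 - 100)² = (-81)² = 6561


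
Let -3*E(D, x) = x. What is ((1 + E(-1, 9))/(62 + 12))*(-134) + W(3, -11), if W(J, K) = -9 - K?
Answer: 208/37 ≈ 5.6216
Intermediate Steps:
E(D, x) = -x/3
((1 + E(-1, 9))/(62 + 12))*(-134) + W(3, -11) = ((1 - 1/3*9)/(62 + 12))*(-134) + (-9 - 1*(-11)) = ((1 - 3)/74)*(-134) + (-9 + 11) = -2*1/74*(-134) + 2 = -1/37*(-134) + 2 = 134/37 + 2 = 208/37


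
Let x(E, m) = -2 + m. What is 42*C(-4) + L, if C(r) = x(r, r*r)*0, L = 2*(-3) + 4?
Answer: -2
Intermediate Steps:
L = -2 (L = -6 + 4 = -2)
C(r) = 0 (C(r) = (-2 + r*r)*0 = (-2 + r²)*0 = 0)
42*C(-4) + L = 42*0 - 2 = 0 - 2 = -2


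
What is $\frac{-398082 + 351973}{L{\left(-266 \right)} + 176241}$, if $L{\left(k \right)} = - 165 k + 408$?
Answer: $- \frac{46109}{220539} \approx -0.20907$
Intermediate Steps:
$L{\left(k \right)} = 408 - 165 k$
$\frac{-398082 + 351973}{L{\left(-266 \right)} + 176241} = \frac{-398082 + 351973}{\left(408 - -43890\right) + 176241} = - \frac{46109}{\left(408 + 43890\right) + 176241} = - \frac{46109}{44298 + 176241} = - \frac{46109}{220539}$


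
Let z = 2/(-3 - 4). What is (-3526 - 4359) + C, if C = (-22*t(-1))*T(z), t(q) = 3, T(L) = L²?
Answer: -386629/49 ≈ -7890.4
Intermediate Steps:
z = -2/7 (z = 2/(-7) = -⅐*2 = -2/7 ≈ -0.28571)
C = -264/49 (C = (-22*3)*(-2/7)² = -66*4/49 = -264/49 ≈ -5.3878)
(-3526 - 4359) + C = (-3526 - 4359) - 264/49 = -7885 - 264/49 = -386629/49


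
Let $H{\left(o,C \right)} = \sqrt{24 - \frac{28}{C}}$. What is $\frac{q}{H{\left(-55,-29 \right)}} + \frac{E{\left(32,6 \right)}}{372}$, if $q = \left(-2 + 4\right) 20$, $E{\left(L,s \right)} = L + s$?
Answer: $\frac{19}{186} + \frac{20 \sqrt{5249}}{181} \approx 8.1077$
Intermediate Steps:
$q = 40$ ($q = 2 \cdot 20 = 40$)
$\frac{q}{H{\left(-55,-29 \right)}} + \frac{E{\left(32,6 \right)}}{372} = \frac{40}{2 \sqrt{6 - \frac{7}{-29}}} + \frac{32 + 6}{372} = \frac{40}{2 \sqrt{6 - - \frac{7}{29}}} + 38 \cdot \frac{1}{372} = \frac{40}{2 \sqrt{6 + \frac{7}{29}}} + \frac{19}{186} = \frac{40}{2 \sqrt{\frac{181}{29}}} + \frac{19}{186} = \frac{40}{2 \frac{\sqrt{5249}}{29}} + \frac{19}{186} = \frac{40}{\frac{2}{29} \sqrt{5249}} + \frac{19}{186} = 40 \frac{\sqrt{5249}}{362} + \frac{19}{186} = \frac{20 \sqrt{5249}}{181} + \frac{19}{186} = \frac{19}{186} + \frac{20 \sqrt{5249}}{181}$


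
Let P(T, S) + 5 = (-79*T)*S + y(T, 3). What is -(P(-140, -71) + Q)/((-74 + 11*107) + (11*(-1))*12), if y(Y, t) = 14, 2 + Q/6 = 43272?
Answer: 525631/971 ≈ 541.33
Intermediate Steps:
Q = 259620 (Q = -12 + 6*43272 = -12 + 259632 = 259620)
P(T, S) = 9 - 79*S*T (P(T, S) = -5 + ((-79*T)*S + 14) = -5 + (-79*S*T + 14) = -5 + (14 - 79*S*T) = 9 - 79*S*T)
-(P(-140, -71) + Q)/((-74 + 11*107) + (11*(-1))*12) = -((9 - 79*(-71)*(-140)) + 259620)/((-74 + 11*107) + (11*(-1))*12) = -((9 - 785260) + 259620)/((-74 + 1177) - 11*12) = -(-785251 + 259620)/(1103 - 132) = -(-525631)/971 = -1*(-525631/971) = 525631/971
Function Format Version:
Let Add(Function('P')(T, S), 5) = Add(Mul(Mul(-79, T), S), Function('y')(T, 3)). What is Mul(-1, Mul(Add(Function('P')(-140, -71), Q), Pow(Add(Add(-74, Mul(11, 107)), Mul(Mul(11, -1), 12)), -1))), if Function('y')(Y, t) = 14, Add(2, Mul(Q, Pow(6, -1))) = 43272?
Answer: Rational(525631, 971) ≈ 541.33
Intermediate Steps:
Q = 259620 (Q = Add(-12, Mul(6, 43272)) = Add(-12, 259632) = 259620)
Function('P')(T, S) = Add(9, Mul(-79, S, T)) (Function('P')(T, S) = Add(-5, Add(Mul(Mul(-79, T), S), 14)) = Add(-5, Add(Mul(-79, S, T), 14)) = Add(-5, Add(14, Mul(-79, S, T))) = Add(9, Mul(-79, S, T)))
Mul(-1, Mul(Add(Function('P')(-140, -71), Q), Pow(Add(Add(-74, Mul(11, 107)), Mul(Mul(11, -1), 12)), -1))) = Mul(-1, Mul(Add(Add(9, Mul(-79, -71, -140)), 259620), Pow(Add(Add(-74, Mul(11, 107)), Mul(Mul(11, -1), 12)), -1))) = Mul(-1, Mul(Add(Add(9, -785260), 259620), Pow(Add(Add(-74, 1177), Mul(-11, 12)), -1))) = Mul(-1, Mul(Add(-785251, 259620), Pow(Add(1103, -132), -1))) = Mul(-1, Mul(-525631, Pow(971, -1))) = Mul(-1, Mul(-525631, Rational(1, 971))) = Mul(-1, Rational(-525631, 971)) = Rational(525631, 971)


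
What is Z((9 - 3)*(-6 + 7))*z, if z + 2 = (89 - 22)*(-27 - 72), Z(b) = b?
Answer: -39810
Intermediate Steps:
z = -6635 (z = -2 + (89 - 22)*(-27 - 72) = -2 + 67*(-99) = -2 - 6633 = -6635)
Z((9 - 3)*(-6 + 7))*z = ((9 - 3)*(-6 + 7))*(-6635) = (6*1)*(-6635) = 6*(-6635) = -39810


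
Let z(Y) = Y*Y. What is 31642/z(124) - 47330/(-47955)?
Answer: 224513819/73735608 ≈ 3.0448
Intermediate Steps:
z(Y) = Y**2
31642/z(124) - 47330/(-47955) = 31642/(124**2) - 47330/(-47955) = 31642/15376 - 47330*(-1/47955) = 31642*(1/15376) + 9466/9591 = 15821/7688 + 9466/9591 = 224513819/73735608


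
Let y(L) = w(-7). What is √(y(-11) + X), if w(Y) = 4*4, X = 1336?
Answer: 26*√2 ≈ 36.770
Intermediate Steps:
w(Y) = 16
y(L) = 16
√(y(-11) + X) = √(16 + 1336) = √1352 = 26*√2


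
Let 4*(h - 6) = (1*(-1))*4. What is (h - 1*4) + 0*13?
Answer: 1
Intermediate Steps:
h = 5 (h = 6 + ((1*(-1))*4)/4 = 6 + (-1*4)/4 = 6 + (¼)*(-4) = 6 - 1 = 5)
(h - 1*4) + 0*13 = (5 - 1*4) + 0*13 = (5 - 4) + 0 = 1 + 0 = 1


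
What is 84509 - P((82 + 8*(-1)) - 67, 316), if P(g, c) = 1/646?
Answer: 54592813/646 ≈ 84509.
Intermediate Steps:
P(g, c) = 1/646
84509 - P((82 + 8*(-1)) - 67, 316) = 84509 - 1*1/646 = 84509 - 1/646 = 54592813/646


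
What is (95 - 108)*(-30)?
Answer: 390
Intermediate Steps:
(95 - 108)*(-30) = -13*(-30) = 390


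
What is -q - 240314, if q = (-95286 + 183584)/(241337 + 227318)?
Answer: -112624445968/468655 ≈ -2.4031e+5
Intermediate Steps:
q = 88298/468655 ≈ 0.18841
-q - 240314 = -1*88298/468655 - 240314 = -88298/468655 - 240314 = -112624445968/468655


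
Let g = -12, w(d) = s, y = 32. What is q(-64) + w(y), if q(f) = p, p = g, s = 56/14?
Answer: -8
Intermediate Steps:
s = 4 (s = 56*(1/14) = 4)
w(d) = 4
p = -12
q(f) = -12
q(-64) + w(y) = -12 + 4 = -8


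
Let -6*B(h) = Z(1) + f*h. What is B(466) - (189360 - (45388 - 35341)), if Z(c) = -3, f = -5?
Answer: -1073545/6 ≈ -1.7892e+5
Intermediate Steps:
B(h) = 1/2 + 5*h/6 (B(h) = -(-3 - 5*h)/6 = 1/2 + 5*h/6)
B(466) - (189360 - (45388 - 35341)) = (1/2 + (5/6)*466) - (189360 - (45388 - 35341)) = (1/2 + 1165/3) - (189360 - 1*10047) = 2333/6 - (189360 - 10047) = 2333/6 - 1*179313 = 2333/6 - 179313 = -1073545/6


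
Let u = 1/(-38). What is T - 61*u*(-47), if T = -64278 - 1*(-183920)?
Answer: 4543529/38 ≈ 1.1957e+5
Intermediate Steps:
u = -1/38 ≈ -0.026316
T = 119642 (T = -64278 + 183920 = 119642)
T - 61*u*(-47) = 119642 - 61*(-1/38)*(-47) = 119642 - (-61)*(-47)/38 = 119642 - 1*2867/38 = 119642 - 2867/38 = 4543529/38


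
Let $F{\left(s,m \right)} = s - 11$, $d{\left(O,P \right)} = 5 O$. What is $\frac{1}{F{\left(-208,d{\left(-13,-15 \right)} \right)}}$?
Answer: $- \frac{1}{219} \approx -0.0045662$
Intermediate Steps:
$F{\left(s,m \right)} = -11 + s$ ($F{\left(s,m \right)} = s - 11 = -11 + s$)
$\frac{1}{F{\left(-208,d{\left(-13,-15 \right)} \right)}} = \frac{1}{-11 - 208} = \frac{1}{-219} = - \frac{1}{219}$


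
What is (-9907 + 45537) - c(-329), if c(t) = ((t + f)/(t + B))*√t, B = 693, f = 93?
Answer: 35630 + 59*I*√329/91 ≈ 35630.0 + 11.76*I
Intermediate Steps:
c(t) = √t*(93 + t)/(693 + t) (c(t) = ((t + 93)/(t + 693))*√t = ((93 + t)/(693 + t))*√t = √t*(93 + t)/(693 + t))
(-9907 + 45537) - c(-329) = (-9907 + 45537) - √(-329)*(93 - 329)/(693 - 329) = 35630 - I*√329*(-236)/364 = 35630 - (-59)*I*√329/91 = 35630 + 59*I*√329/91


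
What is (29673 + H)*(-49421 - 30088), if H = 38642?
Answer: -5431657335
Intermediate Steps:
(29673 + H)*(-49421 - 30088) = (29673 + 38642)*(-49421 - 30088) = 68315*(-79509) = -5431657335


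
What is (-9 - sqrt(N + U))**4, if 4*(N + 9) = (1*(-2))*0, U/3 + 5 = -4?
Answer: -9639 + 9720*I ≈ -9639.0 + 9720.0*I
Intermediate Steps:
U = -27 (U = -15 + 3*(-4) = -15 - 12 = -27)
N = -9 (N = -9 + ((1*(-2))*0)/4 = -9 + (-2*0)/4 = -9 + (1/4)*0 = -9 + 0 = -9)
(-9 - sqrt(N + U))**4 = (-9 - sqrt(-9 - 27))**4 = (-9 - sqrt(-36))**4 = (-9 - 6*I)**4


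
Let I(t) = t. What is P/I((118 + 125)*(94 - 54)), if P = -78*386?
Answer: -2509/810 ≈ -3.0975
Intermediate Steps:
P = -30108
P/I((118 + 125)*(94 - 54)) = -30108*1/((94 - 54)*(118 + 125)) = -30108/(243*40) = -30108/9720 = -30108*1/9720 = -2509/810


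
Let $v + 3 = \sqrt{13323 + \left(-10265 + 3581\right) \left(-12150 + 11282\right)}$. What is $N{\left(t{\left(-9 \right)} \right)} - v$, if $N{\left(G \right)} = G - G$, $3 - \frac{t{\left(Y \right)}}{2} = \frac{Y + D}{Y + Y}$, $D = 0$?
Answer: $3 - 3 \sqrt{646115} \approx -2408.4$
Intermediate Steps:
$t{\left(Y \right)} = 5$ ($t{\left(Y \right)} = 6 - 2 \frac{Y + 0}{Y + Y} = 6 - 2 \frac{Y}{2 Y} = 6 - 2 Y \frac{1}{2 Y} = 6 - 1 = 5$)
$v = -3 + 3 \sqrt{646115}$ ($v = -3 + \sqrt{13323 + \left(-10265 + 3581\right) \left(-12150 + 11282\right)} = -3 + \sqrt{13323 - -5801712} = -3 + \sqrt{13323 + 5801712} = -3 + \sqrt{5815035} = -3 + 3 \sqrt{646115} \approx 2408.4$)
$N{\left(G \right)} = 0$
$N{\left(t{\left(-9 \right)} \right)} - v = 0 - \left(-3 + 3 \sqrt{646115}\right) = 0 + \left(3 - 3 \sqrt{646115}\right) = 3 - 3 \sqrt{646115}$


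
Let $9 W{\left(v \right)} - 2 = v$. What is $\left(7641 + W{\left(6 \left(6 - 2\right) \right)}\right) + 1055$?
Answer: $\frac{78290}{9} \approx 8698.9$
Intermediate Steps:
$W{\left(v \right)} = \frac{2}{9} + \frac{v}{9}$
$\left(7641 + W{\left(6 \left(6 - 2\right) \right)}\right) + 1055 = \left(7641 + \left(\frac{2}{9} + \frac{6 \left(6 - 2\right)}{9}\right)\right) + 1055 = \left(7641 + \left(\frac{2}{9} + \frac{6 \cdot 4}{9}\right)\right) + 1055 = \left(7641 + \left(\frac{2}{9} + \frac{1}{9} \cdot 24\right)\right) + 1055 = \left(7641 + \left(\frac{2}{9} + \frac{8}{3}\right)\right) + 1055 = \left(7641 + \frac{26}{9}\right) + 1055 = \frac{68795}{9} + 1055 = \frac{78290}{9}$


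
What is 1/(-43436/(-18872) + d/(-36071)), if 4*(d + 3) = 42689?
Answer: 48623708/97530705 ≈ 0.49855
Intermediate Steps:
d = 42677/4 (d = -3 + (¼)*42689 = -3 + 42689/4 = 42677/4 ≈ 10669.)
1/(-43436/(-18872) + d/(-36071)) = 1/(-43436/(-18872) + (42677/4)/(-36071)) = 1/(-43436*(-1/18872) + (42677/4)*(-1/36071)) = 1/(10859/4718 - 42677/144284) = 1/(97530705/48623708) = 48623708/97530705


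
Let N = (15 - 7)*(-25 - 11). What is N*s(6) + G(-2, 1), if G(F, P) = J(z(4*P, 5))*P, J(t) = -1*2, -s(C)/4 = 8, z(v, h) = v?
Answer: 9214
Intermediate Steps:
s(C) = -32 (s(C) = -4*8 = -32)
N = -288 (N = 8*(-36) = -288)
J(t) = -2
G(F, P) = -2*P
N*s(6) + G(-2, 1) = -288*(-32) - 2*1 = 9216 - 2 = 9214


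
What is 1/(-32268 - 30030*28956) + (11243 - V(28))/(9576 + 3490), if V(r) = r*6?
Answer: 9989101160767/11784884501304 ≈ 0.84762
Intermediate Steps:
V(r) = 6*r
1/(-32268 - 30030*28956) + (11243 - V(28))/(9576 + 3490) = 1/(-32268 - 30030*28956) + (11243 - 6*28)/(9576 + 3490) = (1/28956)/(-62298) + (11243 - 1*168)/13066 = -1/62298*1/28956 + (11243 - 168)*(1/13066) = -1/1803900888 + 11075*(1/13066) = -1/1803900888 + 11075/13066 = 9989101160767/11784884501304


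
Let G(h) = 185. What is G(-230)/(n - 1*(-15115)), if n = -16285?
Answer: -37/234 ≈ -0.15812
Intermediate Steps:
G(-230)/(n - 1*(-15115)) = 185/(-16285 - 1*(-15115)) = 185/(-16285 + 15115) = 185/(-1170) = 185*(-1/1170) = -37/234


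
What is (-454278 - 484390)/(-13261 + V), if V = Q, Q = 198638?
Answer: -938668/185377 ≈ -5.0636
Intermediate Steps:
V = 198638
(-454278 - 484390)/(-13261 + V) = (-454278 - 484390)/(-13261 + 198638) = -938668/185377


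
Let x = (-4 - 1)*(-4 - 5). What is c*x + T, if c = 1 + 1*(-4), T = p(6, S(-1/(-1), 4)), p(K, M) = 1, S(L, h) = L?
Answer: -134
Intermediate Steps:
T = 1
x = 45 (x = -5*(-9) = 45)
c = -3 (c = 1 - 4 = -3)
c*x + T = -3*45 + 1 = -135 + 1 = -134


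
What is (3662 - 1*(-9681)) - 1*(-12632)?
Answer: 25975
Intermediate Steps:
(3662 - 1*(-9681)) - 1*(-12632) = (3662 + 9681) + 12632 = 13343 + 12632 = 25975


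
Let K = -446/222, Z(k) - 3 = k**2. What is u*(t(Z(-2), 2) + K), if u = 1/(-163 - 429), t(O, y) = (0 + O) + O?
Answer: -1331/65712 ≈ -0.020255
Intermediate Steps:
Z(k) = 3 + k**2
K = -223/111 (K = -446*1/222 = -223/111 ≈ -2.0090)
t(O, y) = 2*O (t(O, y) = O + O = 2*O)
u = -1/592 (u = 1/(-592) = -1/592 ≈ -0.0016892)
u*(t(Z(-2), 2) + K) = -(2*(3 + (-2)**2) - 223/111)/592 = -(2*(3 + 4) - 223/111)/592 = -(2*7 - 223/111)/592 = -(14 - 223/111)/592 = -1/592*1331/111 = -1331/65712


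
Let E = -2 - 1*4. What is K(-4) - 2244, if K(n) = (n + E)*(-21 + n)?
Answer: -1994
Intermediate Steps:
E = -6 (E = -2 - 4 = -6)
K(n) = (-21 + n)*(-6 + n) (K(n) = (n - 6)*(-21 + n) = (-6 + n)*(-21 + n) = (-21 + n)*(-6 + n))
K(-4) - 2244 = (126 + (-4)**2 - 27*(-4)) - 2244 = (126 + 16 + 108) - 2244 = 250 - 2244 = -1994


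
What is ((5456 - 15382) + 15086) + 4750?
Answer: 9910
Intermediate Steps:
((5456 - 15382) + 15086) + 4750 = (-9926 + 15086) + 4750 = 5160 + 4750 = 9910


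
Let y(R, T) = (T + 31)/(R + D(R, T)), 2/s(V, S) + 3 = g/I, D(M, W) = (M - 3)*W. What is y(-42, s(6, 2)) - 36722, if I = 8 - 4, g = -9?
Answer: -19169527/522 ≈ -36723.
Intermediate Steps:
D(M, W) = W*(-3 + M) (D(M, W) = (-3 + M)*W = W*(-3 + M))
I = 4
s(V, S) = -8/21 (s(V, S) = 2/(-3 - 9/4) = 2/(-21/4) = 2*(-4/21) = -8/21)
y(R, T) = (31 + T)/(R + T*(-3 + R)) (y(R, T) = (T + 31)/(R + T*(-3 + R)) = (31 + T)/(R + T*(-3 + R)))
y(-42, s(6, 2)) - 36722 = (31 - 8/21)/(-42 - 8*(-3 - 42)/21) - 36722 = (643/21)/(-42 - 8/21*(-45)) - 36722 = (643/21)/(-42 + 120/7) - 36722 = (643/21)/(-174/7) - 36722 = -7/174*643/21 - 36722 = -643/522 - 36722 = -19169527/522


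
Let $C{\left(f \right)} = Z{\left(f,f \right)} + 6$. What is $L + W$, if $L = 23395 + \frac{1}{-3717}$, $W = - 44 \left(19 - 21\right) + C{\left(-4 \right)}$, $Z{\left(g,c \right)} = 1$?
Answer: $\frac{87312329}{3717} \approx 23490.0$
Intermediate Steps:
$C{\left(f \right)} = 7$ ($C{\left(f \right)} = 1 + 6 = 7$)
$W = 95$ ($W = - 44 \left(19 - 21\right) + 7 = \left(-44\right) \left(-2\right) + 7 = 88 + 7 = 95$)
$L = \frac{86959214}{3717}$ ($L = 23395 - \frac{1}{3717} = \frac{86959214}{3717} \approx 23395.0$)
$L + W = \frac{86959214}{3717} + 95 = \frac{87312329}{3717}$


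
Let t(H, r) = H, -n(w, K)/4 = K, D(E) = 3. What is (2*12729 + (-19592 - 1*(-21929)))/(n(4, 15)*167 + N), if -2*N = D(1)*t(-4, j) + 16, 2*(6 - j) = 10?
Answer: -27795/10022 ≈ -2.7734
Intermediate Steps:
j = 1 (j = 6 - ½*10 = 6 - 5 = 1)
n(w, K) = -4*K
N = -2 (N = -(3*(-4) + 16)/2 = -(-12 + 16)/2 = -½*4 = -2)
(2*12729 + (-19592 - 1*(-21929)))/(n(4, 15)*167 + N) = (2*12729 + (-19592 - 1*(-21929)))/(-4*15*167 - 2) = (25458 + (-19592 + 21929))/(-60*167 - 2) = (25458 + 2337)/(-10020 - 2) = 27795/(-10022) = 27795*(-1/10022) = -27795/10022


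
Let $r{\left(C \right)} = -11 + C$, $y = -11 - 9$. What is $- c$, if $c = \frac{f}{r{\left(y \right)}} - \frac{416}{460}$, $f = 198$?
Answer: $\frac{25994}{3565} \approx 7.2914$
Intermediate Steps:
$y = -20$
$c = - \frac{25994}{3565}$ ($c = \frac{198}{-11 - 20} - \frac{416}{460} = \frac{198}{-31} - \frac{104}{115} = 198 \left(- \frac{1}{31}\right) - \frac{104}{115} = - \frac{198}{31} - \frac{104}{115} = - \frac{25994}{3565} \approx -7.2914$)
$- c = \left(-1\right) \left(- \frac{25994}{3565}\right) = \frac{25994}{3565}$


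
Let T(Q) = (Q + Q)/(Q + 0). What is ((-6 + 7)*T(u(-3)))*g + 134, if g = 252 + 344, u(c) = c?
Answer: 1326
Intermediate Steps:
T(Q) = 2 (T(Q) = (2*Q)/Q = 2)
g = 596
((-6 + 7)*T(u(-3)))*g + 134 = ((-6 + 7)*2)*596 + 134 = (1*2)*596 + 134 = 2*596 + 134 = 1192 + 134 = 1326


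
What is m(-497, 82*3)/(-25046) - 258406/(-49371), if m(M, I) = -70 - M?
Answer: 921565037/176649438 ≈ 5.2169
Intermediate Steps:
m(-497, 82*3)/(-25046) - 258406/(-49371) = (-70 - 1*(-497))/(-25046) - 258406/(-49371) = (-70 + 497)*(-1/25046) - 258406*(-1/49371) = 427*(-1/25046) + 258406/49371 = -61/3578 + 258406/49371 = 921565037/176649438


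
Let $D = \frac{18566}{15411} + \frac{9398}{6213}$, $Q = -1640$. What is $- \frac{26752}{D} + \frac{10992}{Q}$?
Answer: $- \frac{5473518970914}{555599405} \approx -9851.6$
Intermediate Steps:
$D = \frac{86727712}{31916181}$ ($D = 18566 \cdot \frac{1}{15411} + 9398 \cdot \frac{1}{6213} = \frac{18566}{15411} + \frac{9398}{6213} = \frac{86727712}{31916181} \approx 2.7174$)
$- \frac{26752}{D} + \frac{10992}{Q} = - \frac{26752}{\frac{86727712}{31916181}} + \frac{10992}{-1640} = \left(-26752\right) \frac{31916181}{86727712} + 10992 \left(- \frac{1}{1640}\right) = - \frac{26681927316}{2710241} - \frac{1374}{205} = - \frac{5473518970914}{555599405}$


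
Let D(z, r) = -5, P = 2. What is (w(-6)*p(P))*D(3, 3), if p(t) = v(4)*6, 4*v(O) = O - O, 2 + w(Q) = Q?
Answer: 0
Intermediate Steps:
w(Q) = -2 + Q
v(O) = 0 (v(O) = (O - O)/4 = (¼)*0 = 0)
p(t) = 0 (p(t) = 0*6 = 0)
(w(-6)*p(P))*D(3, 3) = ((-2 - 6)*0)*(-5) = -8*0*(-5) = 0*(-5) = 0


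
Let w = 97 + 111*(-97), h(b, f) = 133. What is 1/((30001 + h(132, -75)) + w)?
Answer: 1/19464 ≈ 5.1377e-5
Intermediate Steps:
w = -10670 (w = 97 - 10767 = -10670)
1/((30001 + h(132, -75)) + w) = 1/((30001 + 133) - 10670) = 1/(30134 - 10670) = 1/19464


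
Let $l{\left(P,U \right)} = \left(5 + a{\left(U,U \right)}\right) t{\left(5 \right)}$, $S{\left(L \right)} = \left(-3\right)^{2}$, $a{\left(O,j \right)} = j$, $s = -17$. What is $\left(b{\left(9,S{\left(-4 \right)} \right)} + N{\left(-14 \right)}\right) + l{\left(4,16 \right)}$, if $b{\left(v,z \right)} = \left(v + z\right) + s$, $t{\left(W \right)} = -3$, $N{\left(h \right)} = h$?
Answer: $-76$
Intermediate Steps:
$S{\left(L \right)} = 9$
$b{\left(v,z \right)} = -17 + v + z$ ($b{\left(v,z \right)} = \left(v + z\right) - 17 = -17 + v + z$)
$l{\left(P,U \right)} = -15 - 3 U$ ($l{\left(P,U \right)} = \left(5 + U\right) \left(-3\right) = -15 - 3 U$)
$\left(b{\left(9,S{\left(-4 \right)} \right)} + N{\left(-14 \right)}\right) + l{\left(4,16 \right)} = \left(\left(-17 + 9 + 9\right) - 14\right) - 63 = \left(1 - 14\right) - 63 = -13 - 63 = -76$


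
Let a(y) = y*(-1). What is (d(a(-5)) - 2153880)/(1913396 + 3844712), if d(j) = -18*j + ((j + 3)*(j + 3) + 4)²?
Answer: -1074673/2879054 ≈ -0.37327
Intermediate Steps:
a(y) = -y
d(j) = (4 + (3 + j)²)² - 18*j (d(j) = -18*j + ((3 + j)*(3 + j) + 4)² = -18*j + ((3 + j)² + 4)² = -18*j + (4 + (3 + j)²)² = (4 + (3 + j)²)² - 18*j)
(d(a(-5)) - 2153880)/(1913396 + 3844712) = (((4 + (3 - 1*(-5))²)² - (-18)*(-5)) - 2153880)/(1913396 + 3844712) = (((4 + (3 + 5)²)² - 18*5) - 2153880)/5758108 = (((4 + 8²)² - 90) - 2153880)*(1/5758108) = (((4 + 64)² - 90) - 2153880)*(1/5758108) = ((68² - 90) - 2153880)*(1/5758108) = ((4624 - 90) - 2153880)*(1/5758108) = (4534 - 2153880)*(1/5758108) = -2149346*1/5758108 = -1074673/2879054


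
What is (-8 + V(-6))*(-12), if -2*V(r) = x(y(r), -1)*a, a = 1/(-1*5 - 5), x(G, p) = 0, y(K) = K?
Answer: 96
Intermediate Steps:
a = -⅒ (a = 1/(-5 - 5) = 1/(-10) = -⅒ ≈ -0.10000)
V(r) = 0 (V(r) = -0*(-1)/10 = -½*0 = 0)
(-8 + V(-6))*(-12) = (-8 + 0)*(-12) = -8*(-12) = 96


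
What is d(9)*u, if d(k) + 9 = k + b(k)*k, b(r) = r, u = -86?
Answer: -6966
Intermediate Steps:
d(k) = -9 + k + k² (d(k) = -9 + (k + k*k) = -9 + (k + k²) = -9 + k + k²)
d(9)*u = (-9 + 9 + 9²)*(-86) = (-9 + 9 + 81)*(-86) = 81*(-86) = -6966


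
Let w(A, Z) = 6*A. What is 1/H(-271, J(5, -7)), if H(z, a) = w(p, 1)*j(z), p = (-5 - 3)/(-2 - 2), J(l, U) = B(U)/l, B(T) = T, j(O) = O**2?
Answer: 1/881292 ≈ 1.1347e-6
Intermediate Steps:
J(l, U) = U/l
p = 2 (p = -8/(-4) = -8*(-1/4) = 2)
H(z, a) = 12*z**2 (H(z, a) = (6*2)*z**2 = 12*z**2)
1/H(-271, J(5, -7)) = 1/(12*(-271)**2) = 1/(12*73441) = 1/881292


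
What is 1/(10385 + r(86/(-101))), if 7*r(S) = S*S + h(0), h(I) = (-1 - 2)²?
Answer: 71407/741660900 ≈ 9.6280e-5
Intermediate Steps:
h(I) = 9 (h(I) = (-3)² = 9)
r(S) = 9/7 + S²/7 (r(S) = (S*S + 9)/7 = (S² + 9)/7 = (9 + S²)/7 = 9/7 + S²/7)
1/(10385 + r(86/(-101))) = 1/(10385 + (9/7 + (86/(-101))²/7)) = 1/(10385 + (9/7 + (86*(-1/101))²/7)) = 1/(10385 + (9/7 + (-86/101)²/7)) = 1/(10385 + (9/7 + (⅐)*(7396/10201))) = 1/(10385 + (9/7 + 7396/71407)) = 1/(10385 + 99205/71407) = 1/(741660900/71407) = 71407/741660900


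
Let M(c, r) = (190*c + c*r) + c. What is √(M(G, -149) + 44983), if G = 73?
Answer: √48049 ≈ 219.20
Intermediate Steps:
M(c, r) = 191*c + c*r
√(M(G, -149) + 44983) = √(73*(191 - 149) + 44983) = √(73*42 + 44983) = √(3066 + 44983) = √48049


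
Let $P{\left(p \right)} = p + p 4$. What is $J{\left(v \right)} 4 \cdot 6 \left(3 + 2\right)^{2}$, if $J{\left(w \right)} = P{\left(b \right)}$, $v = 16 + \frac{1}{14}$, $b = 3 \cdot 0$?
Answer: $0$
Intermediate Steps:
$b = 0$
$v = \frac{225}{14}$ ($v = 16 + \frac{1}{14} = \frac{225}{14} \approx 16.071$)
$P{\left(p \right)} = 5 p$ ($P{\left(p \right)} = p + 4 p = 5 p$)
$J{\left(w \right)} = 0$ ($J{\left(w \right)} = 5 \cdot 0 = 0$)
$J{\left(v \right)} 4 \cdot 6 \left(3 + 2\right)^{2} = 0 \cdot 4 \cdot 6 \left(3 + 2\right)^{2} = 0 \cdot 24 \cdot 5^{2} = 0 \cdot 24 \cdot 25 = 0 \cdot 600 = 0$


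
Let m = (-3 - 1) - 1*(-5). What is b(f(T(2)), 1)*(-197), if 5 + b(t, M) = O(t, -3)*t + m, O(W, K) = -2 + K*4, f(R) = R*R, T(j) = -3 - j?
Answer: 69738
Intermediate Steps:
m = 1 (m = -4 + 5 = 1)
f(R) = R²
O(W, K) = -2 + 4*K
b(t, M) = -4 - 14*t (b(t, M) = -5 + ((-2 + 4*(-3))*t + 1) = -5 + ((-2 - 12)*t + 1) = -5 + (-14*t + 1) = -5 + (1 - 14*t) = -4 - 14*t)
b(f(T(2)), 1)*(-197) = (-4 - 14*(-3 - 1*2)²)*(-197) = (-4 - 14*(-3 - 2)²)*(-197) = (-4 - 14*(-5)²)*(-197) = (-4 - 14*25)*(-197) = (-4 - 350)*(-197) = -354*(-197) = 69738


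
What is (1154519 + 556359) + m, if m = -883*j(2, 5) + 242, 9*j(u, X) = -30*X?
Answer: 5177510/3 ≈ 1.7258e+6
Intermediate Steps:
j(u, X) = -10*X/3 (j(u, X) = (-30*X)/9 = -10*X/3)
m = 44876/3 (m = -(-8830)*5/3 + 242 = -883*(-50/3) + 242 = 44150/3 + 242 = 44876/3 ≈ 14959.)
(1154519 + 556359) + m = (1154519 + 556359) + 44876/3 = 1710878 + 44876/3 = 5177510/3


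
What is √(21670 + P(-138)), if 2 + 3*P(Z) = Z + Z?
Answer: 2*√48549/3 ≈ 146.89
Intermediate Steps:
P(Z) = -⅔ + 2*Z/3 (P(Z) = -⅔ + (Z + Z)/3 = -⅔ + (2*Z)/3 = -⅔ + 2*Z/3)
√(21670 + P(-138)) = √(21670 + (-⅔ + (⅔)*(-138))) = √(21670 + (-⅔ - 92)) = √(21670 - 278/3) = √(64732/3) = 2*√48549/3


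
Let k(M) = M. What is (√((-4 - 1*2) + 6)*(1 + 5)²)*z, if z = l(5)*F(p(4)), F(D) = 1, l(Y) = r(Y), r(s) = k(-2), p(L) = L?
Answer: 0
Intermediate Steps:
r(s) = -2
l(Y) = -2
z = -2 (z = -2*1 = -2)
(√((-4 - 1*2) + 6)*(1 + 5)²)*z = (√((-4 - 1*2) + 6)*(1 + 5)²)*(-2) = (√((-4 - 2) + 6)*6²)*(-2) = (√(-6 + 6)*36)*(-2) = (√0*36)*(-2) = (0*36)*(-2) = 0*(-2) = 0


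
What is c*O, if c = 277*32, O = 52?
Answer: 460928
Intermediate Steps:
c = 8864
c*O = 8864*52 = 460928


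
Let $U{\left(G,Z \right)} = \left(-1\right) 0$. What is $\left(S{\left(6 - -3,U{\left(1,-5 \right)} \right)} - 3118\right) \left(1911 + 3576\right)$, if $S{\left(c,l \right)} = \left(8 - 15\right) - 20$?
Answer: $-17256615$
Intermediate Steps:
$U{\left(G,Z \right)} = 0$
$S{\left(c,l \right)} = -27$ ($S{\left(c,l \right)} = -7 - 20 = -27$)
$\left(S{\left(6 - -3,U{\left(1,-5 \right)} \right)} - 3118\right) \left(1911 + 3576\right) = \left(-27 - 3118\right) \left(1911 + 3576\right) = \left(-3145\right) 5487 = -17256615$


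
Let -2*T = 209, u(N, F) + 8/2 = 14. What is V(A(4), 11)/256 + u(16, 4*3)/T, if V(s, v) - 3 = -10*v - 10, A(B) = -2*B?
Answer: -29573/53504 ≈ -0.55272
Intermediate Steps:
u(N, F) = 10 (u(N, F) = -4 + 14 = 10)
T = -209/2 (T = -1/2*209 = -209/2 ≈ -104.50)
V(s, v) = -7 - 10*v (V(s, v) = 3 + (-10*v - 10) = 3 + (-10 - 10*v) = -7 - 10*v)
V(A(4), 11)/256 + u(16, 4*3)/T = (-7 - 10*11)/256 + 10/(-209/2) = (-7 - 110)*(1/256) + 10*(-2/209) = -117*1/256 - 20/209 = -117/256 - 20/209 = -29573/53504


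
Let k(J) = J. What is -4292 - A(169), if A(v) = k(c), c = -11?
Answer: -4281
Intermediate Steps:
A(v) = -11
-4292 - A(169) = -4292 - 1*(-11) = -4292 + 11 = -4281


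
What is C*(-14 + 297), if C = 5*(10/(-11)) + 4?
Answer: -1698/11 ≈ -154.36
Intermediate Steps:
C = -6/11 (C = 5*(10*(-1/11)) + 4 = 5*(-10/11) + 4 = -50/11 + 4 = -6/11 ≈ -0.54545)
C*(-14 + 297) = -6*(-14 + 297)/11 = -6/11*283 = -1698/11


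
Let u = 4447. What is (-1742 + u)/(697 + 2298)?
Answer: 541/599 ≈ 0.90317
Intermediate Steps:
(-1742 + u)/(697 + 2298) = (-1742 + 4447)/(697 + 2298) = 2705/2995 = 2705*(1/2995) = 541/599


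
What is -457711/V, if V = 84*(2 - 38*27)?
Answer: 457711/86016 ≈ 5.3212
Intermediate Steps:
V = -86016 (V = 84*(2 - 1026) = 84*(-1024) = -86016)
-457711/V = -457711/(-86016) = -457711*(-1/86016) = 457711/86016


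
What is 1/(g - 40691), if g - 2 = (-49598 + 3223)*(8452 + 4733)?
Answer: -1/611495064 ≈ -1.6353e-9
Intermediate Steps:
g = -611454373 (g = 2 + (-49598 + 3223)*(8452 + 4733) = 2 - 46375*13185 = 2 - 611454375 = -611454373)
1/(g - 40691) = 1/(-611454373 - 40691) = 1/(-611495064) = -1/611495064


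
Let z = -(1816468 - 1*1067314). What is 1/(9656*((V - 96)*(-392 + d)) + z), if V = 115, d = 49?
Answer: -1/63677306 ≈ -1.5704e-8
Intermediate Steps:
z = -749154 (z = -(1816468 - 1067314) = -1*749154 = -749154)
1/(9656*((V - 96)*(-392 + d)) + z) = 1/(9656*((115 - 96)*(-392 + 49)) - 749154) = 1/(9656*(19*(-343)) - 749154) = 1/(9656*(-6517) - 749154) = 1/(-62928152 - 749154) = 1/(-63677306) = -1/63677306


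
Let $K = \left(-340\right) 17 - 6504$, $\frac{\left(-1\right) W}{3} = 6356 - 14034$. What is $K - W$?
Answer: $-35318$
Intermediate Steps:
$W = 23034$ ($W = - 3 \left(6356 - 14034\right) = \left(-3\right) \left(-7678\right) = 23034$)
$K = -12284$ ($K = -5780 - 6504 = -12284$)
$K - W = -12284 - 23034 = -35318$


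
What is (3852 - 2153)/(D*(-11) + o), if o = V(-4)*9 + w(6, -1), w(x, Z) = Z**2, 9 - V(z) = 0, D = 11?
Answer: -1699/39 ≈ -43.564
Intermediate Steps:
V(z) = 9 (V(z) = 9 - 1*0 = 9 + 0 = 9)
o = 82 (o = 9*9 + (-1)**2 = 81 + 1 = 82)
(3852 - 2153)/(D*(-11) + o) = (3852 - 2153)/(11*(-11) + 82) = 1699/(-121 + 82) = 1699/(-39) = 1699*(-1/39) = -1699/39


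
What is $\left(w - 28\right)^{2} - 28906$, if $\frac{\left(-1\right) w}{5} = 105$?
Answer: $276903$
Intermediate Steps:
$w = -525$ ($w = \left(-5\right) 105 = -525$)
$\left(w - 28\right)^{2} - 28906 = \left(-525 - 28\right)^{2} - 28906 = \left(-553\right)^{2} - 28906 = 305809 - 28906 = 276903$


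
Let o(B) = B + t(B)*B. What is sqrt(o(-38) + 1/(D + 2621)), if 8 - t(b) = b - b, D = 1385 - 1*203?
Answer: 25*I*sqrt(7914043)/3803 ≈ 18.493*I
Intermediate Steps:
D = 1182 (D = 1385 - 203 = 1182)
t(b) = 8 (t(b) = 8 - (b - b) = 8 - 1*0 = 8 + 0 = 8)
o(B) = 9*B (o(B) = B + 8*B = 9*B)
sqrt(o(-38) + 1/(D + 2621)) = sqrt(9*(-38) + 1/(1182 + 2621)) = sqrt(-342 + 1/3803) = sqrt(-1300625/3803) = 25*I*sqrt(7914043)/3803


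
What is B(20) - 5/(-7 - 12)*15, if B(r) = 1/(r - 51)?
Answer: 2306/589 ≈ 3.9151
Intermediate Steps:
B(r) = 1/(-51 + r)
B(20) - 5/(-7 - 12)*15 = 1/(-51 + 20) - 5/(-7 - 12)*15 = 1/(-31) - 5/(-19)*15 = -1/31 - 5*(-1/19)*15 = -1/31 + (5/19)*15 = -1/31 + 75/19 = 2306/589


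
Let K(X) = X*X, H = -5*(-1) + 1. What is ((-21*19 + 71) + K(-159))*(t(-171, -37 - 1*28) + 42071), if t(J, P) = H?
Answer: 1049947381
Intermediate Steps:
H = 6 (H = 5 + 1 = 6)
t(J, P) = 6
K(X) = X**2
((-21*19 + 71) + K(-159))*(t(-171, -37 - 1*28) + 42071) = ((-21*19 + 71) + (-159)**2)*(6 + 42071) = ((-399 + 71) + 25281)*42077 = (-328 + 25281)*42077 = 24953*42077 = 1049947381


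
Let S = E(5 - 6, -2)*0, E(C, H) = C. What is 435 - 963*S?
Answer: 435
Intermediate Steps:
S = 0 (S = (5 - 6)*0 = -1*0 = 0)
435 - 963*S = 435 - 963*0 = 435 + 0 = 435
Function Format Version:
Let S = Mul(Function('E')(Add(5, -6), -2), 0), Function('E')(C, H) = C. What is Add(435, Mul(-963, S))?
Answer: 435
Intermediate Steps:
S = 0 (S = Mul(Add(5, -6), 0) = Mul(-1, 0) = 0)
Add(435, Mul(-963, S)) = Add(435, Mul(-963, 0)) = Add(435, 0) = 435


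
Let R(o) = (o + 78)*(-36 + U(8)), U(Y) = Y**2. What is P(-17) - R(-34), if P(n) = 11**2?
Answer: -1111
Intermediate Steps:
P(n) = 121
R(o) = 2184 + 28*o (R(o) = (o + 78)*(-36 + 8**2) = (78 + o)*(-36 + 64) = (78 + o)*28 = 2184 + 28*o)
P(-17) - R(-34) = 121 - (2184 + 28*(-34)) = 121 - (2184 - 952) = 121 - 1*1232 = 121 - 1232 = -1111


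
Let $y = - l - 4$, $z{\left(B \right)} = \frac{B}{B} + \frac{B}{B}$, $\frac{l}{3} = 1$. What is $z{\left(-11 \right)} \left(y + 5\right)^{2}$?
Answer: $8$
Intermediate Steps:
$l = 3$ ($l = 3 \cdot 1 = 3$)
$z{\left(B \right)} = 2$ ($z{\left(B \right)} = 1 + 1 = 2$)
$y = -7$ ($y = \left(-1\right) 3 - 4 = -3 - 4 = -7$)
$z{\left(-11 \right)} \left(y + 5\right)^{2} = 2 \left(-7 + 5\right)^{2} = 2 \left(-2\right)^{2} = 2 \cdot 4 = 8$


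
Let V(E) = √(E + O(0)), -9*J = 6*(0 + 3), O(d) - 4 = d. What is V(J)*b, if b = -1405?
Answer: -1405*√2 ≈ -1987.0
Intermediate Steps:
O(d) = 4 + d
J = -2 (J = -2*(0 + 3)/3 = -2*3/3 = -⅑*18 = -2)
V(E) = √(4 + E) (V(E) = √(E + (4 + 0)) = √(E + 4) = √(4 + E))
V(J)*b = √(4 - 2)*(-1405) = √2*(-1405) = -1405*√2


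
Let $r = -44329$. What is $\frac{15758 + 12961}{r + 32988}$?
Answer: $- \frac{28719}{11341} \approx -2.5323$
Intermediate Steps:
$\frac{15758 + 12961}{r + 32988} = \frac{15758 + 12961}{-44329 + 32988} = \frac{28719}{-11341} = 28719 \left(- \frac{1}{11341}\right) = - \frac{28719}{11341}$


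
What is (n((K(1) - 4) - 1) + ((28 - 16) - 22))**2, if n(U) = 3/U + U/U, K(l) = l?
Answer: 1521/16 ≈ 95.063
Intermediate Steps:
n(U) = 1 + 3/U (n(U) = 3/U + 1 = 1 + 3/U)
(n((K(1) - 4) - 1) + ((28 - 16) - 22))**2 = ((3 + ((1 - 4) - 1))/((1 - 4) - 1) + ((28 - 16) - 22))**2 = ((3 + (-3 - 1))/(-3 - 1) + (12 - 22))**2 = ((3 - 4)/(-4) - 10)**2 = (-1/4*(-1) - 10)**2 = (1/4 - 10)**2 = (-39/4)**2 = 1521/16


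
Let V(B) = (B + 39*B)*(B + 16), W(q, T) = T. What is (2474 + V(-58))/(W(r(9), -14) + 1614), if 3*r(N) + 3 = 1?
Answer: 49957/800 ≈ 62.446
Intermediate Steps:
r(N) = -2/3 (r(N) = -1 + (1/3)*1 = -1 + 1/3 = -2/3)
V(B) = 40*B*(16 + B) (V(B) = (40*B)*(16 + B) = 40*B*(16 + B))
(2474 + V(-58))/(W(r(9), -14) + 1614) = (2474 + 40*(-58)*(16 - 58))/(-14 + 1614) = (2474 + 40*(-58)*(-42))/1600 = (2474 + 97440)*(1/1600) = 99914*(1/1600) = 49957/800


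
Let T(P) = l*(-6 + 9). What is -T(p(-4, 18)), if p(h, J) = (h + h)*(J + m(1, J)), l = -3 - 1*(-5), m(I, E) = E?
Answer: -6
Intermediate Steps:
l = 2 (l = -3 + 5 = 2)
p(h, J) = 4*J*h (p(h, J) = (h + h)*(J + J) = (2*h)*(2*J) = 4*J*h)
T(P) = 6 (T(P) = 2*(-6 + 9) = 2*3 = 6)
-T(p(-4, 18)) = -1*6 = -6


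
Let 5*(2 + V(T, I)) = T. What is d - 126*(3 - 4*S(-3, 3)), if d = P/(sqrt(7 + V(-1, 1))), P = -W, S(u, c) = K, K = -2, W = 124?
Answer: -1386 - 31*sqrt(30)/3 ≈ -1442.6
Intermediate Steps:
V(T, I) = -2 + T/5
S(u, c) = -2
P = -124 (P = -1*124 = -124)
d = -31*sqrt(30)/3 (d = -124/sqrt(7 + (-2 + (1/5)*(-1))) = -124/sqrt(7 + (-2 - 1/5)) = -124/sqrt(7 - 11/5) = -124*sqrt(30)/12 = -31*sqrt(30)/3 ≈ -56.598)
d - 126*(3 - 4*S(-3, 3)) = -31*sqrt(30)/3 - 126*(3 - 4*(-2)) = -31*sqrt(30)/3 - 126*(3 + 8) = -31*sqrt(30)/3 - 126*11 = -31*sqrt(30)/3 - 1386 = -1386 - 31*sqrt(30)/3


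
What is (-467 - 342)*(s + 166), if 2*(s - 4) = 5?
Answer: -279105/2 ≈ -1.3955e+5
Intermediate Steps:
s = 13/2 (s = 4 + (½)*5 = 4 + 5/2 = 13/2 ≈ 6.5000)
(-467 - 342)*(s + 166) = (-467 - 342)*(13/2 + 166) = -809*345/2 = -279105/2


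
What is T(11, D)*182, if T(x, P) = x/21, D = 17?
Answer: 286/3 ≈ 95.333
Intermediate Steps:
T(x, P) = x/21 (T(x, P) = x*(1/21) = x/21)
T(11, D)*182 = ((1/21)*11)*182 = (11/21)*182 = 286/3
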